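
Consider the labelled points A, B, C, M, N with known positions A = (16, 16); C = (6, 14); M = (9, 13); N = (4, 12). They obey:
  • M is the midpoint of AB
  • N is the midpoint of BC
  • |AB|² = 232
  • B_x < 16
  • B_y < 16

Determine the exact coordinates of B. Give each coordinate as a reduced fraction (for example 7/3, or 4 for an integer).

1. B_x = 2  [B = 2·M−A = 2·(9, 13)−(16, 16)]
2. B_y = 10  [B = 2·M−A = 2·(9, 13)−(16, 16)]
   so B = (2, 10)

B = (2, 10)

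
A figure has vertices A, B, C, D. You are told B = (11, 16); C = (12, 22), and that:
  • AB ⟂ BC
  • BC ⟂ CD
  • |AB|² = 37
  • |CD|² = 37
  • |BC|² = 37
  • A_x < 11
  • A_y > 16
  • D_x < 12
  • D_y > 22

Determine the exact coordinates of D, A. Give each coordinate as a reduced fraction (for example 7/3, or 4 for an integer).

D = (6, 23)
A = (5, 17)

1. D_x = 6  [[BC ⟂ CD ⇒ 1x+6y-144=0] ∩ [|D−(12, 22)|²=37]]
2. D_y = 23  [[BC ⟂ CD ⇒ 1x+6y-144=0] ∩ [|D−(12, 22)|²=37]]
   so D = (6, 23)
3. A_x = 5  [[AB ⟂ BC ⇒ -1x-6y+107=0] ∩ [|A−(11, 16)|²=37]]
4. A_y = 17  [[AB ⟂ BC ⇒ -1x-6y+107=0] ∩ [|A−(11, 16)|²=37]]
   so A = (5, 17)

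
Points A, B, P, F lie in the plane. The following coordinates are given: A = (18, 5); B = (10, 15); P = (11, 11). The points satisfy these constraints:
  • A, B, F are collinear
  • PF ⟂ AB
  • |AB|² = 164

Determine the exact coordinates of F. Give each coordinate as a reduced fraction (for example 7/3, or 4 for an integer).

1. F_x = 506/41  [[A, B, F are collinear ⇒ -10x-8y+220=0] ∩ [PF ⟂ AB ⇒ -8x+10y-22=0]]
2. F_y = 495/41  [[A, B, F are collinear ⇒ -10x-8y+220=0] ∩ [PF ⟂ AB ⇒ -8x+10y-22=0]]
   so F = (506/41, 495/41)

F = (506/41, 495/41)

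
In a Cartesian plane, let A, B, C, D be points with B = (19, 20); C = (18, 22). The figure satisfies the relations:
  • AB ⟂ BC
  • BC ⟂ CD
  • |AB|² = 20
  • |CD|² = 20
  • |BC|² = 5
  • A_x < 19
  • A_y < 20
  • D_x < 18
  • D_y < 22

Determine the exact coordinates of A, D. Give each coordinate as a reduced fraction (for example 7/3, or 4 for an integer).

A = (15, 18)
D = (14, 20)

1. A_x = 15  [[AB ⟂ BC ⇒ 1x-2y+21=0] ∩ [|A−(19, 20)|²=20]]
2. A_y = 18  [[AB ⟂ BC ⇒ 1x-2y+21=0] ∩ [|A−(19, 20)|²=20]]
   so A = (15, 18)
3. D_x = 14  [[BC ⟂ CD ⇒ -1x+2y-26=0] ∩ [|D−(18, 22)|²=20]]
4. D_y = 20  [[BC ⟂ CD ⇒ -1x+2y-26=0] ∩ [|D−(18, 22)|²=20]]
   so D = (14, 20)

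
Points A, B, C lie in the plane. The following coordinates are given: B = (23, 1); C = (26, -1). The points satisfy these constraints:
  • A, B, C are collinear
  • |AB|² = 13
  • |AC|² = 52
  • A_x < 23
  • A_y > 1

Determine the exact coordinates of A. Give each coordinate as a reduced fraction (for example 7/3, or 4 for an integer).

A = (20, 3)

1. A_x = 20  [[A, B, C are collinear ⇒ 2x+3y-49=0] ∩ [|A−(23, 1)|²=13]]
2. A_y = 3  [[A, B, C are collinear ⇒ 2x+3y-49=0] ∩ [|A−(23, 1)|²=13]]
   so A = (20, 3)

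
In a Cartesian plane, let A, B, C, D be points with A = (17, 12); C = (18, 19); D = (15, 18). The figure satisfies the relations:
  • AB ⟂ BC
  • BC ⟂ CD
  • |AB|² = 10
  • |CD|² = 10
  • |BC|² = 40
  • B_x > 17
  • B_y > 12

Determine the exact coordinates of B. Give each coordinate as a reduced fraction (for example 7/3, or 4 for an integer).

1. B_x = 20  [[BC ⟂ CD ⇒ 3x+1y-73=0] ∩ [|B−(17, 12)|²=10]]
2. B_y = 13  [[BC ⟂ CD ⇒ 3x+1y-73=0] ∩ [|B−(17, 12)|²=10]]
   so B = (20, 13)

B = (20, 13)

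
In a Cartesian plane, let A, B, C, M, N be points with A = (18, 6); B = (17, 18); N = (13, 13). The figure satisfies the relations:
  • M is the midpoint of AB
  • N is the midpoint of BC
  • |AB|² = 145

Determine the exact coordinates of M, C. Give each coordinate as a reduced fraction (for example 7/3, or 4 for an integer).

M = (35/2, 12)
C = (9, 8)

1. M_x = 35/2  [2·M = A+B = (18, 6)+(17, 18)]
2. M_y = 12  [2·M = A+B = (18, 6)+(17, 18)]
   so M = (35/2, 12)
3. C_x = 9  [C = 2·N−B = 2·(13, 13)−(17, 18)]
4. C_y = 8  [C = 2·N−B = 2·(13, 13)−(17, 18)]
   so C = (9, 8)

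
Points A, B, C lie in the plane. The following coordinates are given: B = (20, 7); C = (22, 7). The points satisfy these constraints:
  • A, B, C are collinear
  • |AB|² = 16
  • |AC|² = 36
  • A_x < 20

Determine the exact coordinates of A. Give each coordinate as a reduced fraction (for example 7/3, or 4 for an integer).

A = (16, 7)

1. A_x = 16  [[A, B, C are collinear ⇒ 2y-14=0] ∩ [|A−(20, 7)|²=16]]
2. A_y = 7  [[A, B, C are collinear ⇒ 2y-14=0] ∩ [|A−(20, 7)|²=16]]
   so A = (16, 7)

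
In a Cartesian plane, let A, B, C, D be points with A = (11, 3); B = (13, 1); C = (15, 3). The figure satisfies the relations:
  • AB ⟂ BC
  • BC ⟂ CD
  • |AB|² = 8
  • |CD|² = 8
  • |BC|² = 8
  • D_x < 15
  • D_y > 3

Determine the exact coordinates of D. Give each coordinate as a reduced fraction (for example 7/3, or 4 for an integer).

D = (13, 5)

1. D_x = 13  [[BC ⟂ CD ⇒ 2x+2y-36=0] ∩ [|D−(15, 3)|²=8]]
2. D_y = 5  [[BC ⟂ CD ⇒ 2x+2y-36=0] ∩ [|D−(15, 3)|²=8]]
   so D = (13, 5)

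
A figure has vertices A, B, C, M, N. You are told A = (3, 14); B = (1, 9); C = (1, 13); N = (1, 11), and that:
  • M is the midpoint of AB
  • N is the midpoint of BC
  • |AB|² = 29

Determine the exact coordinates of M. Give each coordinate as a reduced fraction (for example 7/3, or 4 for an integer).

1. M_x = 2  [2·M = A+B = (3, 14)+(1, 9)]
2. M_y = 23/2  [2·M = A+B = (3, 14)+(1, 9)]
   so M = (2, 23/2)

M = (2, 23/2)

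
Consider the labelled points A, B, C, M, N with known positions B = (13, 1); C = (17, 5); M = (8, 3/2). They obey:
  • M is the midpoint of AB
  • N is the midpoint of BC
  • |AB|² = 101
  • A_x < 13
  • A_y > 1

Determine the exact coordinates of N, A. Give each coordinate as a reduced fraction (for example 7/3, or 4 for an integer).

1. A_x = 3  [A = 2·M−B = 2·(8, 3/2)−(13, 1)]
2. A_y = 2  [A = 2·M−B = 2·(8, 3/2)−(13, 1)]
   so A = (3, 2)
3. N_x = 15  [2·N = B+C = (13, 1)+(17, 5)]
4. N_y = 3  [2·N = B+C = (13, 1)+(17, 5)]
   so N = (15, 3)

N = (15, 3)
A = (3, 2)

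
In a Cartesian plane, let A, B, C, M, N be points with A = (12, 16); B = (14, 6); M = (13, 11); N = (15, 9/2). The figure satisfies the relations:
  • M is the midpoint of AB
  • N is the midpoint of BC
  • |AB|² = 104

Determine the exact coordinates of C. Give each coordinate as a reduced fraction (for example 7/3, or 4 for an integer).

1. C_x = 16  [C = 2·N−B = 2·(15, 9/2)−(14, 6)]
2. C_y = 3  [C = 2·N−B = 2·(15, 9/2)−(14, 6)]
   so C = (16, 3)

C = (16, 3)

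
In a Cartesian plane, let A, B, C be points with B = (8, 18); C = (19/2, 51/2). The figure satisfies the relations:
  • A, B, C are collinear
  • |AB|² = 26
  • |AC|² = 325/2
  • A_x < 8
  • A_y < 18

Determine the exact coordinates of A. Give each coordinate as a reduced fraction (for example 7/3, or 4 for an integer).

A = (7, 13)

1. A_x = 7  [[A, B, C are collinear ⇒ -15/2x+3/2y+33=0] ∩ [|A−(8, 18)|²=26]]
2. A_y = 13  [[A, B, C are collinear ⇒ -15/2x+3/2y+33=0] ∩ [|A−(8, 18)|²=26]]
   so A = (7, 13)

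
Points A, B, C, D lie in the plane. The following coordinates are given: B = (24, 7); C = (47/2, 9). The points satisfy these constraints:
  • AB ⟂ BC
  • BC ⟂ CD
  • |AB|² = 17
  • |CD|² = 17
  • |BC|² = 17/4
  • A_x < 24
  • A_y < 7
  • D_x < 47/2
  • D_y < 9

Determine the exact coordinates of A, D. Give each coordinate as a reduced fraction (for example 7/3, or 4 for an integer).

A = (20, 6)
D = (39/2, 8)

1. A_x = 20  [[AB ⟂ BC ⇒ 1/2x-2y+2=0] ∩ [|A−(24, 7)|²=17]]
2. A_y = 6  [[AB ⟂ BC ⇒ 1/2x-2y+2=0] ∩ [|A−(24, 7)|²=17]]
   so A = (20, 6)
3. D_x = 39/2  [[BC ⟂ CD ⇒ -1/2x+2y-25/4=0] ∩ [|D−(47/2, 9)|²=17]]
4. D_y = 8  [[BC ⟂ CD ⇒ -1/2x+2y-25/4=0] ∩ [|D−(47/2, 9)|²=17]]
   so D = (39/2, 8)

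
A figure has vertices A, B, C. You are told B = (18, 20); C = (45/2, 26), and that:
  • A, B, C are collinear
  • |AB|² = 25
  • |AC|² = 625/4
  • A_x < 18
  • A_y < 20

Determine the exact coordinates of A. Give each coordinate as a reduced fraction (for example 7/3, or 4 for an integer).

1. A_x = 15  [[A, B, C are collinear ⇒ -6x+9/2y+18=0] ∩ [|A−(18, 20)|²=25]]
2. A_y = 16  [[A, B, C are collinear ⇒ -6x+9/2y+18=0] ∩ [|A−(18, 20)|²=25]]
   so A = (15, 16)

A = (15, 16)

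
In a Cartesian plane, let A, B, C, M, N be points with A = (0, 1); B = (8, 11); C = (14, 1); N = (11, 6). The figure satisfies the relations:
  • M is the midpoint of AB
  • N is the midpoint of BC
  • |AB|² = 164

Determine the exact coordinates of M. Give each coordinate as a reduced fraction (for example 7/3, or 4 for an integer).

M = (4, 6)

1. M_x = 4  [2·M = A+B = (0, 1)+(8, 11)]
2. M_y = 6  [2·M = A+B = (0, 1)+(8, 11)]
   so M = (4, 6)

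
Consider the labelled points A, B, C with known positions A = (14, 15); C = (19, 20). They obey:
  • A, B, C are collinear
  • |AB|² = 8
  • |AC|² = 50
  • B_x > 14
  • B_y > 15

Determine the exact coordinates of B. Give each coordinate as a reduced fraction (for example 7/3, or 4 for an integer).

B = (16, 17)

1. B_x = 16  [[A, B, C are collinear ⇒ 5x-5y+5=0] ∩ [|B−(14, 15)|²=8]]
2. B_y = 17  [[A, B, C are collinear ⇒ 5x-5y+5=0] ∩ [|B−(14, 15)|²=8]]
   so B = (16, 17)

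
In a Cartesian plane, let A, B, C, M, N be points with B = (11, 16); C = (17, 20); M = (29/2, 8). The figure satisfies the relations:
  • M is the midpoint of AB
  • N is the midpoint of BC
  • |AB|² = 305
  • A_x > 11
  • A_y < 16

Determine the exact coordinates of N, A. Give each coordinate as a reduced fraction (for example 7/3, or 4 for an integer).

N = (14, 18)
A = (18, 0)

1. A_x = 18  [A = 2·M−B = 2·(29/2, 8)−(11, 16)]
2. A_y = 0  [A = 2·M−B = 2·(29/2, 8)−(11, 16)]
   so A = (18, 0)
3. N_x = 14  [2·N = B+C = (11, 16)+(17, 20)]
4. N_y = 18  [2·N = B+C = (11, 16)+(17, 20)]
   so N = (14, 18)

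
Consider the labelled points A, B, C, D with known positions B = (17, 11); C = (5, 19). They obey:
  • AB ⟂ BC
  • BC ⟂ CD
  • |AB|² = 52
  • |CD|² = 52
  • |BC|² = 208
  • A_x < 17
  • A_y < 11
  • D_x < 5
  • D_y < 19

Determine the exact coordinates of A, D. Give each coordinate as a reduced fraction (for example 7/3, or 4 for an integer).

1. A_x = 13  [[AB ⟂ BC ⇒ 12x-8y-116=0] ∩ [|A−(17, 11)|²=52]]
2. A_y = 5  [[AB ⟂ BC ⇒ 12x-8y-116=0] ∩ [|A−(17, 11)|²=52]]
   so A = (13, 5)
3. D_x = 1  [[BC ⟂ CD ⇒ -12x+8y-92=0] ∩ [|D−(5, 19)|²=52]]
4. D_y = 13  [[BC ⟂ CD ⇒ -12x+8y-92=0] ∩ [|D−(5, 19)|²=52]]
   so D = (1, 13)

A = (13, 5)
D = (1, 13)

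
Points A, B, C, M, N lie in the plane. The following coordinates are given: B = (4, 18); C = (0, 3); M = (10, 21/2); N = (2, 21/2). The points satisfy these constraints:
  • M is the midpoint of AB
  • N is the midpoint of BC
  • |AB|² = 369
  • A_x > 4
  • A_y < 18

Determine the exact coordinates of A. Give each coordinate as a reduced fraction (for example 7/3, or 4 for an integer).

A = (16, 3)

1. A_x = 16  [A = 2·M−B = 2·(10, 21/2)−(4, 18)]
2. A_y = 3  [A = 2·M−B = 2·(10, 21/2)−(4, 18)]
   so A = (16, 3)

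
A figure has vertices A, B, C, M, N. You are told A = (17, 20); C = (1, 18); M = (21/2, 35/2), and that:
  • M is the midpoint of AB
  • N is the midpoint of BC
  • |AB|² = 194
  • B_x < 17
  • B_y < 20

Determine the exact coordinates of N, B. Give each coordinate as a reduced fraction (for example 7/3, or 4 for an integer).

N = (5/2, 33/2)
B = (4, 15)

1. B_x = 4  [B = 2·M−A = 2·(21/2, 35/2)−(17, 20)]
2. B_y = 15  [B = 2·M−A = 2·(21/2, 35/2)−(17, 20)]
   so B = (4, 15)
3. N_x = 5/2  [2·N = B+C = (4, 15)+(1, 18)]
4. N_y = 33/2  [2·N = B+C = (4, 15)+(1, 18)]
   so N = (5/2, 33/2)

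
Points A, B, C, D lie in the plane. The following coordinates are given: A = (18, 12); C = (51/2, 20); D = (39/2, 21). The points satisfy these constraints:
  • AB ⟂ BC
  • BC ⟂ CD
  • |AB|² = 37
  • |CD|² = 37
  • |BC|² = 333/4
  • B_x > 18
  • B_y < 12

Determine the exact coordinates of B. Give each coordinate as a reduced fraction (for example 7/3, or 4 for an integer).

B = (24, 11)

1. B_x = 24  [[BC ⟂ CD ⇒ 6x-1y-133=0] ∩ [|B−(18, 12)|²=37]]
2. B_y = 11  [[BC ⟂ CD ⇒ 6x-1y-133=0] ∩ [|B−(18, 12)|²=37]]
   so B = (24, 11)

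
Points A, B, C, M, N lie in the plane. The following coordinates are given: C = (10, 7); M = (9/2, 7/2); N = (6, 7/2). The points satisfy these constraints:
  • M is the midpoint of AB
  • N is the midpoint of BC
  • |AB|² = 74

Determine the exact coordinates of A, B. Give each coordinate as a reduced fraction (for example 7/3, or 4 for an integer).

1. B_x = 2  [B = 2·N−C = 2·(6, 7/2)−(10, 7)]
2. B_y = 0  [B = 2·N−C = 2·(6, 7/2)−(10, 7)]
   so B = (2, 0)
3. A_x = 7  [A = 2·M−B = 2·(9/2, 7/2)−(2, 0)]
4. A_y = 7  [A = 2·M−B = 2·(9/2, 7/2)−(2, 0)]
   so A = (7, 7)

A = (7, 7)
B = (2, 0)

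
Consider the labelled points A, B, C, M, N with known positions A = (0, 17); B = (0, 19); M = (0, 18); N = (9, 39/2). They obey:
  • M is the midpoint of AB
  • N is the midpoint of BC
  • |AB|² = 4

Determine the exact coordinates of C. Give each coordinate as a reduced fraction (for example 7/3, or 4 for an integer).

C = (18, 20)

1. C_x = 18  [C = 2·N−B = 2·(9, 39/2)−(0, 19)]
2. C_y = 20  [C = 2·N−B = 2·(9, 39/2)−(0, 19)]
   so C = (18, 20)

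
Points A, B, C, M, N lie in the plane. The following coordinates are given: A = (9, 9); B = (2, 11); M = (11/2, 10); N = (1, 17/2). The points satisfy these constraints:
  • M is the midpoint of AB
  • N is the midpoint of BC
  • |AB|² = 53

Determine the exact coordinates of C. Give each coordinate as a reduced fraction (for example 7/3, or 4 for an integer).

C = (0, 6)

1. C_x = 0  [C = 2·N−B = 2·(1, 17/2)−(2, 11)]
2. C_y = 6  [C = 2·N−B = 2·(1, 17/2)−(2, 11)]
   so C = (0, 6)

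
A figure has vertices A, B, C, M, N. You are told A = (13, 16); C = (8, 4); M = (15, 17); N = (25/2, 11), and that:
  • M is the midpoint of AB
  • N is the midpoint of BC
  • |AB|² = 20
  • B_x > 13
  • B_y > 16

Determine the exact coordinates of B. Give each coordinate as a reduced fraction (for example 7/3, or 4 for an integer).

B = (17, 18)

1. B_x = 17  [B = 2·M−A = 2·(15, 17)−(13, 16)]
2. B_y = 18  [B = 2·M−A = 2·(15, 17)−(13, 16)]
   so B = (17, 18)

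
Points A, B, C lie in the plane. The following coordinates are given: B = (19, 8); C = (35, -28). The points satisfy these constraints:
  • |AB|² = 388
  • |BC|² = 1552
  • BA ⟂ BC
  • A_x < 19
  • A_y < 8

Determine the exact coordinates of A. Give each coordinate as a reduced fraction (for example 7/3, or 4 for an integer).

1. A_x = 1  [[BA ⟂ BC ⇒ 16x-36y-16=0] ∩ [|A−(19, 8)|²=388]]
2. A_y = 0  [[BA ⟂ BC ⇒ 16x-36y-16=0] ∩ [|A−(19, 8)|²=388]]
   so A = (1, 0)

A = (1, 0)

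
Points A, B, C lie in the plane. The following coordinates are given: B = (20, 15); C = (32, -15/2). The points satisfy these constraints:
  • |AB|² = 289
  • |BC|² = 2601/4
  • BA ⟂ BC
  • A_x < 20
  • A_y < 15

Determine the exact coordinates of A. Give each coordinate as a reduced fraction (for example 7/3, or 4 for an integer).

A = (5, 7)

1. A_x = 5  [[BA ⟂ BC ⇒ 12x-45/2y+195/2=0] ∩ [|A−(20, 15)|²=289]]
2. A_y = 7  [[BA ⟂ BC ⇒ 12x-45/2y+195/2=0] ∩ [|A−(20, 15)|²=289]]
   so A = (5, 7)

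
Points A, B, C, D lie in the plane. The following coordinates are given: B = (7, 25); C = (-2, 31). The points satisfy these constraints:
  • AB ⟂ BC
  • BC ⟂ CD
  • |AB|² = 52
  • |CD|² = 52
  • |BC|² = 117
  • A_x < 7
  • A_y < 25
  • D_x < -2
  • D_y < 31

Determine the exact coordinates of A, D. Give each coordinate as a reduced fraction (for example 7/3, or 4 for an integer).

1. A_x = 3  [[AB ⟂ BC ⇒ 9x-6y+87=0] ∩ [|A−(7, 25)|²=52]]
2. A_y = 19  [[AB ⟂ BC ⇒ 9x-6y+87=0] ∩ [|A−(7, 25)|²=52]]
   so A = (3, 19)
3. D_x = -6  [[BC ⟂ CD ⇒ -9x+6y-204=0] ∩ [|D−(-2, 31)|²=52]]
4. D_y = 25  [[BC ⟂ CD ⇒ -9x+6y-204=0] ∩ [|D−(-2, 31)|²=52]]
   so D = (-6, 25)

A = (3, 19)
D = (-6, 25)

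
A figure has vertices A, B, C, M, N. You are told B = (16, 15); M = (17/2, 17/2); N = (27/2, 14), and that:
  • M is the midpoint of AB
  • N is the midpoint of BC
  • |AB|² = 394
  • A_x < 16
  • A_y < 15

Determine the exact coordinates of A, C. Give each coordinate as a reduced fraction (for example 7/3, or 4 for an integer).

1. A_x = 1  [A = 2·M−B = 2·(17/2, 17/2)−(16, 15)]
2. A_y = 2  [A = 2·M−B = 2·(17/2, 17/2)−(16, 15)]
   so A = (1, 2)
3. C_x = 11  [C = 2·N−B = 2·(27/2, 14)−(16, 15)]
4. C_y = 13  [C = 2·N−B = 2·(27/2, 14)−(16, 15)]
   so C = (11, 13)

A = (1, 2)
C = (11, 13)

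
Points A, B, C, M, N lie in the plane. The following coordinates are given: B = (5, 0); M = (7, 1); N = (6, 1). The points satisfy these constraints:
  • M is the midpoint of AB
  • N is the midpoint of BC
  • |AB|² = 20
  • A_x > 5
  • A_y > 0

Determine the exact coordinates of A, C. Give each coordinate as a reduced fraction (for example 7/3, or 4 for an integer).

A = (9, 2)
C = (7, 2)

1. A_x = 9  [A = 2·M−B = 2·(7, 1)−(5, 0)]
2. A_y = 2  [A = 2·M−B = 2·(7, 1)−(5, 0)]
   so A = (9, 2)
3. C_x = 7  [C = 2·N−B = 2·(6, 1)−(5, 0)]
4. C_y = 2  [C = 2·N−B = 2·(6, 1)−(5, 0)]
   so C = (7, 2)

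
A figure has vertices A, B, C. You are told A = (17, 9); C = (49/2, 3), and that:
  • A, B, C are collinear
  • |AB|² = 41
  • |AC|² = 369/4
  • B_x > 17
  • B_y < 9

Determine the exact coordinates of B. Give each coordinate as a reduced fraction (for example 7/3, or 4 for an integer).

B = (22, 5)

1. B_x = 22  [[A, B, C are collinear ⇒ -6x-15/2y+339/2=0] ∩ [|B−(17, 9)|²=41]]
2. B_y = 5  [[A, B, C are collinear ⇒ -6x-15/2y+339/2=0] ∩ [|B−(17, 9)|²=41]]
   so B = (22, 5)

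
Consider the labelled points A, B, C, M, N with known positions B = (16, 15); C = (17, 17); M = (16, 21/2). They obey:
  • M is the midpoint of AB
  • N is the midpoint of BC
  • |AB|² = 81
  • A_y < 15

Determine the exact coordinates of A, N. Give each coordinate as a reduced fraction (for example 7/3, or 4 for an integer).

1. A_x = 16  [A = 2·M−B = 2·(16, 21/2)−(16, 15)]
2. A_y = 6  [A = 2·M−B = 2·(16, 21/2)−(16, 15)]
   so A = (16, 6)
3. N_x = 33/2  [2·N = B+C = (16, 15)+(17, 17)]
4. N_y = 16  [2·N = B+C = (16, 15)+(17, 17)]
   so N = (33/2, 16)

A = (16, 6)
N = (33/2, 16)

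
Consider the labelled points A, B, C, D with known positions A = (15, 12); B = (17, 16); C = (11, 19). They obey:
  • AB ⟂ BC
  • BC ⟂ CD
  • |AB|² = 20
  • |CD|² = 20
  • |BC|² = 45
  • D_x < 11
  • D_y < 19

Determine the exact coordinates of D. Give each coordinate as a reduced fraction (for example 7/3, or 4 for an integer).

D = (9, 15)

1. D_x = 9  [[BC ⟂ CD ⇒ -6x+3y+9=0] ∩ [|D−(11, 19)|²=20]]
2. D_y = 15  [[BC ⟂ CD ⇒ -6x+3y+9=0] ∩ [|D−(11, 19)|²=20]]
   so D = (9, 15)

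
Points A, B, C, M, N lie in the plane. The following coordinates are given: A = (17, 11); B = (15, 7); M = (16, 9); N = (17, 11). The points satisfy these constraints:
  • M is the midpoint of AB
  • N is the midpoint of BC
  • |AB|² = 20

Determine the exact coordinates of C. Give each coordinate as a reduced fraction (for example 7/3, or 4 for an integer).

1. C_x = 19  [C = 2·N−B = 2·(17, 11)−(15, 7)]
2. C_y = 15  [C = 2·N−B = 2·(17, 11)−(15, 7)]
   so C = (19, 15)

C = (19, 15)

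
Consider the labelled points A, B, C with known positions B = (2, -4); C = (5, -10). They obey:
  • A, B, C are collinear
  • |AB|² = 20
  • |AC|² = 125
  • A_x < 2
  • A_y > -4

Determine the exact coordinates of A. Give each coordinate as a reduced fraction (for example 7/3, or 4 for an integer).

1. A_x = 0  [[A, B, C are collinear ⇒ 6x+3y=0] ∩ [|A−(2, -4)|²=20]]
2. A_y = 0  [[A, B, C are collinear ⇒ 6x+3y=0] ∩ [|A−(2, -4)|²=20]]
   so A = (0, 0)

A = (0, 0)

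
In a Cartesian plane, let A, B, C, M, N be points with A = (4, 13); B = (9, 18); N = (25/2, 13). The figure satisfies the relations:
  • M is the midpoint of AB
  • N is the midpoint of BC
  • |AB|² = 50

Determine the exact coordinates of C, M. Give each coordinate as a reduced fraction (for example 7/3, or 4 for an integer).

1. M_x = 13/2  [2·M = A+B = (4, 13)+(9, 18)]
2. M_y = 31/2  [2·M = A+B = (4, 13)+(9, 18)]
   so M = (13/2, 31/2)
3. C_x = 16  [C = 2·N−B = 2·(25/2, 13)−(9, 18)]
4. C_y = 8  [C = 2·N−B = 2·(25/2, 13)−(9, 18)]
   so C = (16, 8)

C = (16, 8)
M = (13/2, 31/2)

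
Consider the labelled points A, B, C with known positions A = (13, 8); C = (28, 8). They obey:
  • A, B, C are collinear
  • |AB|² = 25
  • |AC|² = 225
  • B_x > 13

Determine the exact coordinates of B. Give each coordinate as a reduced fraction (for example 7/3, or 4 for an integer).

B = (18, 8)

1. B_x = 18  [[A, B, C are collinear ⇒ -15y+120=0] ∩ [|B−(13, 8)|²=25]]
2. B_y = 8  [[A, B, C are collinear ⇒ -15y+120=0] ∩ [|B−(13, 8)|²=25]]
   so B = (18, 8)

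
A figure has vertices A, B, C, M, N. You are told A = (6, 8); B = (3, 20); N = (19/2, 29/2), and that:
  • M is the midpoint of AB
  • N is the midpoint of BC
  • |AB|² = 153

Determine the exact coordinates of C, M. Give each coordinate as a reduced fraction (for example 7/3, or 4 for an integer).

1. M_x = 9/2  [2·M = A+B = (6, 8)+(3, 20)]
2. M_y = 14  [2·M = A+B = (6, 8)+(3, 20)]
   so M = (9/2, 14)
3. C_x = 16  [C = 2·N−B = 2·(19/2, 29/2)−(3, 20)]
4. C_y = 9  [C = 2·N−B = 2·(19/2, 29/2)−(3, 20)]
   so C = (16, 9)

C = (16, 9)
M = (9/2, 14)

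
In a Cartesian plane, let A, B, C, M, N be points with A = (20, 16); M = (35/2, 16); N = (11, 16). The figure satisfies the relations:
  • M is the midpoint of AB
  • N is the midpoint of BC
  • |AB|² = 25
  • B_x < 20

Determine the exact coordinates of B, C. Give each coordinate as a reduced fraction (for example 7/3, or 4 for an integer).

1. B_x = 15  [B = 2·M−A = 2·(35/2, 16)−(20, 16)]
2. B_y = 16  [B = 2·M−A = 2·(35/2, 16)−(20, 16)]
   so B = (15, 16)
3. C_x = 7  [C = 2·N−B = 2·(11, 16)−(15, 16)]
4. C_y = 16  [C = 2·N−B = 2·(11, 16)−(15, 16)]
   so C = (7, 16)

B = (15, 16)
C = (7, 16)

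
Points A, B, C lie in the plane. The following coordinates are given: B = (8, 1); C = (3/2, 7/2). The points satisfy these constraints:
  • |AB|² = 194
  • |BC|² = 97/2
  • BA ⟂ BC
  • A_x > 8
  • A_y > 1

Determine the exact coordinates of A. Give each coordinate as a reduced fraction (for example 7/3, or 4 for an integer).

1. A_x = 13  [[BA ⟂ BC ⇒ -13/2x+5/2y+99/2=0] ∩ [|A−(8, 1)|²=194]]
2. A_y = 14  [[BA ⟂ BC ⇒ -13/2x+5/2y+99/2=0] ∩ [|A−(8, 1)|²=194]]
   so A = (13, 14)

A = (13, 14)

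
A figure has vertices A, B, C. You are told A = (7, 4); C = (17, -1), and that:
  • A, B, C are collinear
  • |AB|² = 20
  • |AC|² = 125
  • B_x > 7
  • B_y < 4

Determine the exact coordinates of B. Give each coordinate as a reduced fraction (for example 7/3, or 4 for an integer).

B = (11, 2)

1. B_x = 11  [[A, B, C are collinear ⇒ -5x-10y+75=0] ∩ [|B−(7, 4)|²=20]]
2. B_y = 2  [[A, B, C are collinear ⇒ -5x-10y+75=0] ∩ [|B−(7, 4)|²=20]]
   so B = (11, 2)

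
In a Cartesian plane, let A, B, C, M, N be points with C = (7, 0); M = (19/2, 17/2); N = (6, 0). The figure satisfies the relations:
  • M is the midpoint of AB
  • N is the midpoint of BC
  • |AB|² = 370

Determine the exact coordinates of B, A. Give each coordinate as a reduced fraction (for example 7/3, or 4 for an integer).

B = (5, 0)
A = (14, 17)

1. B_x = 5  [B = 2·N−C = 2·(6, 0)−(7, 0)]
2. B_y = 0  [B = 2·N−C = 2·(6, 0)−(7, 0)]
   so B = (5, 0)
3. A_x = 14  [A = 2·M−B = 2·(19/2, 17/2)−(5, 0)]
4. A_y = 17  [A = 2·M−B = 2·(19/2, 17/2)−(5, 0)]
   so A = (14, 17)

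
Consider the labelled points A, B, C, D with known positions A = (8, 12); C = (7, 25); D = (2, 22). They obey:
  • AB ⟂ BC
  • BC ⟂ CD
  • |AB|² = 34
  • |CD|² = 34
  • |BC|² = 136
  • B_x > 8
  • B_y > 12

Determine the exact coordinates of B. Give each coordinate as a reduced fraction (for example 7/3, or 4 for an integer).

B = (13, 15)

1. B_x = 13  [[BC ⟂ CD ⇒ 5x+3y-110=0] ∩ [|B−(8, 12)|²=34]]
2. B_y = 15  [[BC ⟂ CD ⇒ 5x+3y-110=0] ∩ [|B−(8, 12)|²=34]]
   so B = (13, 15)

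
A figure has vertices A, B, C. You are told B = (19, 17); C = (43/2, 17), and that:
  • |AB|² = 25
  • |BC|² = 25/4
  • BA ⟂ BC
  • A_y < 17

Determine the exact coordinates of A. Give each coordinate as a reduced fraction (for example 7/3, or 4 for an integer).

A = (19, 12)

1. A_x = 19  [[BA ⟂ BC ⇒ 5/2x-95/2=0] ∩ [|A−(19, 17)|²=25]]
2. A_y = 12  [[BA ⟂ BC ⇒ 5/2x-95/2=0] ∩ [|A−(19, 17)|²=25]]
   so A = (19, 12)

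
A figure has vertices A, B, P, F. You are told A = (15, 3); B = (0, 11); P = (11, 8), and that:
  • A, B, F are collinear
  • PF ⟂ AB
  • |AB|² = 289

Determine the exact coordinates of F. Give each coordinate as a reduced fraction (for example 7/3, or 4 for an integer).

1. F_x = 2835/289  [[A, B, F are collinear ⇒ -8x-15y+165=0] ∩ [PF ⟂ AB ⇒ -15x+8y+101=0]]
2. F_y = 1667/289  [[A, B, F are collinear ⇒ -8x-15y+165=0] ∩ [PF ⟂ AB ⇒ -15x+8y+101=0]]
   so F = (2835/289, 1667/289)

F = (2835/289, 1667/289)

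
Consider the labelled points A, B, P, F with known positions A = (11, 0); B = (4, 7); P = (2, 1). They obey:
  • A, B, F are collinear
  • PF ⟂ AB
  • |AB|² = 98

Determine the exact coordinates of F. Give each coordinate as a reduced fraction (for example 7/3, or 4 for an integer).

1. F_x = 6  [[A, B, F are collinear ⇒ -7x-7y+77=0] ∩ [PF ⟂ AB ⇒ -7x+7y+7=0]]
2. F_y = 5  [[A, B, F are collinear ⇒ -7x-7y+77=0] ∩ [PF ⟂ AB ⇒ -7x+7y+7=0]]
   so F = (6, 5)

F = (6, 5)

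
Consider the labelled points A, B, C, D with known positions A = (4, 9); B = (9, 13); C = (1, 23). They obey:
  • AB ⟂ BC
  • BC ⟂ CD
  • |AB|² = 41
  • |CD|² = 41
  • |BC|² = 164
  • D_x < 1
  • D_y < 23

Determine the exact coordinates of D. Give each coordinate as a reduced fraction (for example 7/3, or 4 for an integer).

1. D_x = -4  [[BC ⟂ CD ⇒ -8x+10y-222=0] ∩ [|D−(1, 23)|²=41]]
2. D_y = 19  [[BC ⟂ CD ⇒ -8x+10y-222=0] ∩ [|D−(1, 23)|²=41]]
   so D = (-4, 19)

D = (-4, 19)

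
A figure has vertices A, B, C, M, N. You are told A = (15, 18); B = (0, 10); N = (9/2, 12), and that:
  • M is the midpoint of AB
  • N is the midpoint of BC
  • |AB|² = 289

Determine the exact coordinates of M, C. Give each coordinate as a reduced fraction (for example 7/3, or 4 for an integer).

1. M_x = 15/2  [2·M = A+B = (15, 18)+(0, 10)]
2. M_y = 14  [2·M = A+B = (15, 18)+(0, 10)]
   so M = (15/2, 14)
3. C_x = 9  [C = 2·N−B = 2·(9/2, 12)−(0, 10)]
4. C_y = 14  [C = 2·N−B = 2·(9/2, 12)−(0, 10)]
   so C = (9, 14)

M = (15/2, 14)
C = (9, 14)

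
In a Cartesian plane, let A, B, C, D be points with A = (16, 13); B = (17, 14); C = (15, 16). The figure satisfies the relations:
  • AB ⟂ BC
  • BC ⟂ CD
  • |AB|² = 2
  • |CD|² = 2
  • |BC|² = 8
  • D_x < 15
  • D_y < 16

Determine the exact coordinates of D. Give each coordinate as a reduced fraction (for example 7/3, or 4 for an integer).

D = (14, 15)

1. D_x = 14  [[BC ⟂ CD ⇒ -2x+2y-2=0] ∩ [|D−(15, 16)|²=2]]
2. D_y = 15  [[BC ⟂ CD ⇒ -2x+2y-2=0] ∩ [|D−(15, 16)|²=2]]
   so D = (14, 15)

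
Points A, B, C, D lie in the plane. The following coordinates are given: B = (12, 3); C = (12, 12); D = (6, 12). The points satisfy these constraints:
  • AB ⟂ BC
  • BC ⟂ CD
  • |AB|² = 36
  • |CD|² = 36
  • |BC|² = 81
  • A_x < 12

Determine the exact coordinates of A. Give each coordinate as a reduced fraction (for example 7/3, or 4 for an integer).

A = (6, 3)

1. A_x = 6  [[AB ⟂ BC ⇒ -9y+27=0] ∩ [|A−(12, 3)|²=36]]
2. A_y = 3  [[AB ⟂ BC ⇒ -9y+27=0] ∩ [|A−(12, 3)|²=36]]
   so A = (6, 3)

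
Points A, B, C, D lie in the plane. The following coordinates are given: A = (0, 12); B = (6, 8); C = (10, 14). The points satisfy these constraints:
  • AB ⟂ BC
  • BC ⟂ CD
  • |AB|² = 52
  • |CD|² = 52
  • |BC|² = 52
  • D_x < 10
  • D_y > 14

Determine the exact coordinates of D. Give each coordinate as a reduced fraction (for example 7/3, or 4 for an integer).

1. D_x = 4  [[BC ⟂ CD ⇒ 4x+6y-124=0] ∩ [|D−(10, 14)|²=52]]
2. D_y = 18  [[BC ⟂ CD ⇒ 4x+6y-124=0] ∩ [|D−(10, 14)|²=52]]
   so D = (4, 18)

D = (4, 18)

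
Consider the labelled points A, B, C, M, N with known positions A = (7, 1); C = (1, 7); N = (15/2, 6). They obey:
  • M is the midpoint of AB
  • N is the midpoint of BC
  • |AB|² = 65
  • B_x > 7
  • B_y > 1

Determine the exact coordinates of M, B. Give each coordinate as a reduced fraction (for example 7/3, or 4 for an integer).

M = (21/2, 3)
B = (14, 5)

1. B_x = 14  [B = 2·N−C = 2·(15/2, 6)−(1, 7)]
2. B_y = 5  [B = 2·N−C = 2·(15/2, 6)−(1, 7)]
   so B = (14, 5)
3. M_x = 21/2  [2·M = A+B = (7, 1)+(14, 5)]
4. M_y = 3  [2·M = A+B = (7, 1)+(14, 5)]
   so M = (21/2, 3)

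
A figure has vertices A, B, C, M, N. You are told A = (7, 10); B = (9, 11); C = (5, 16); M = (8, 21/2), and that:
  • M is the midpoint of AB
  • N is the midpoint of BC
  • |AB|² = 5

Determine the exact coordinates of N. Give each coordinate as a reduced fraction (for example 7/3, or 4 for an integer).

N = (7, 27/2)

1. N_x = 7  [2·N = B+C = (9, 11)+(5, 16)]
2. N_y = 27/2  [2·N = B+C = (9, 11)+(5, 16)]
   so N = (7, 27/2)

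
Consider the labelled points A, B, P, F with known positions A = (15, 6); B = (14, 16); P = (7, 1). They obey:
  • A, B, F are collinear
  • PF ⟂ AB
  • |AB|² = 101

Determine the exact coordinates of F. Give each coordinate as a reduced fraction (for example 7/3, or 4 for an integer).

F = (1557/101, 186/101)

1. F_x = 1557/101  [[A, B, F are collinear ⇒ -10x-1y+156=0] ∩ [PF ⟂ AB ⇒ -1x+10y-3=0]]
2. F_y = 186/101  [[A, B, F are collinear ⇒ -10x-1y+156=0] ∩ [PF ⟂ AB ⇒ -1x+10y-3=0]]
   so F = (1557/101, 186/101)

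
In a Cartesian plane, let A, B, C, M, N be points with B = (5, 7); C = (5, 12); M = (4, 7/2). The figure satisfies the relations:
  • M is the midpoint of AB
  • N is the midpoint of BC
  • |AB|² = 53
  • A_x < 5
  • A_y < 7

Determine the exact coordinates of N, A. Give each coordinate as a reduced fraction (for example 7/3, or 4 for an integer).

N = (5, 19/2)
A = (3, 0)

1. A_x = 3  [A = 2·M−B = 2·(4, 7/2)−(5, 7)]
2. A_y = 0  [A = 2·M−B = 2·(4, 7/2)−(5, 7)]
   so A = (3, 0)
3. N_x = 5  [2·N = B+C = (5, 7)+(5, 12)]
4. N_y = 19/2  [2·N = B+C = (5, 7)+(5, 12)]
   so N = (5, 19/2)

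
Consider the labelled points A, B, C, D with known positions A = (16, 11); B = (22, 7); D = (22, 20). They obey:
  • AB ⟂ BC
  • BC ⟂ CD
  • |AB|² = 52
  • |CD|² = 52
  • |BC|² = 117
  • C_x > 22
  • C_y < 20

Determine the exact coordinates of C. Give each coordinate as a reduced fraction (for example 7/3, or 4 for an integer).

1. C_x = 28  [[AB ⟂ BC ⇒ 6x-4y-104=0] ∩ [|C−(22, 20)|²=52]]
2. C_y = 16  [[AB ⟂ BC ⇒ 6x-4y-104=0] ∩ [|C−(22, 20)|²=52]]
   so C = (28, 16)

C = (28, 16)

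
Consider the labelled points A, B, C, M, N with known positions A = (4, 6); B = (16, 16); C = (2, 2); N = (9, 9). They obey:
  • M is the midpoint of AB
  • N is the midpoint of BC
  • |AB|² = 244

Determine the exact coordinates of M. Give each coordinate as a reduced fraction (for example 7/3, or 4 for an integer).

M = (10, 11)

1. M_x = 10  [2·M = A+B = (4, 6)+(16, 16)]
2. M_y = 11  [2·M = A+B = (4, 6)+(16, 16)]
   so M = (10, 11)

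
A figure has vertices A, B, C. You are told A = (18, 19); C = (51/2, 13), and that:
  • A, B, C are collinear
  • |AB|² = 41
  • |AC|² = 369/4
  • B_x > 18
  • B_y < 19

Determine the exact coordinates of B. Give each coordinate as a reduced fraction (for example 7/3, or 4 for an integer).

1. B_x = 23  [[A, B, C are collinear ⇒ -6x-15/2y+501/2=0] ∩ [|B−(18, 19)|²=41]]
2. B_y = 15  [[A, B, C are collinear ⇒ -6x-15/2y+501/2=0] ∩ [|B−(18, 19)|²=41]]
   so B = (23, 15)

B = (23, 15)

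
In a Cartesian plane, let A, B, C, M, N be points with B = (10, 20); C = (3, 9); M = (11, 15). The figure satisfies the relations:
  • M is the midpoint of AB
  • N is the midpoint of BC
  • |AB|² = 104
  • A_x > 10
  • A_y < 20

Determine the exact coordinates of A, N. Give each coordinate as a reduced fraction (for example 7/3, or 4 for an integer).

1. A_x = 12  [A = 2·M−B = 2·(11, 15)−(10, 20)]
2. A_y = 10  [A = 2·M−B = 2·(11, 15)−(10, 20)]
   so A = (12, 10)
3. N_x = 13/2  [2·N = B+C = (10, 20)+(3, 9)]
4. N_y = 29/2  [2·N = B+C = (10, 20)+(3, 9)]
   so N = (13/2, 29/2)

A = (12, 10)
N = (13/2, 29/2)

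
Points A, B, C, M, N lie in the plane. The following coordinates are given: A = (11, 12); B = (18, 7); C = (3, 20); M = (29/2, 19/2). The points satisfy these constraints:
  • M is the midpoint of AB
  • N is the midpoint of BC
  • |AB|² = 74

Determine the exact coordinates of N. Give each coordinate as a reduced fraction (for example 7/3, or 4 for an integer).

1. N_x = 21/2  [2·N = B+C = (18, 7)+(3, 20)]
2. N_y = 27/2  [2·N = B+C = (18, 7)+(3, 20)]
   so N = (21/2, 27/2)

N = (21/2, 27/2)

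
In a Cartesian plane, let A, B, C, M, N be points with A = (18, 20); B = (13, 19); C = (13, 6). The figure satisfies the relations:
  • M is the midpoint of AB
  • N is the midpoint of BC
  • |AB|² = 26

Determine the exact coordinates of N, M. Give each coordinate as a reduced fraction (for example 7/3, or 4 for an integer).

1. M_x = 31/2  [2·M = A+B = (18, 20)+(13, 19)]
2. M_y = 39/2  [2·M = A+B = (18, 20)+(13, 19)]
   so M = (31/2, 39/2)
3. N_x = 13  [2·N = B+C = (13, 19)+(13, 6)]
4. N_y = 25/2  [2·N = B+C = (13, 19)+(13, 6)]
   so N = (13, 25/2)

N = (13, 25/2)
M = (31/2, 39/2)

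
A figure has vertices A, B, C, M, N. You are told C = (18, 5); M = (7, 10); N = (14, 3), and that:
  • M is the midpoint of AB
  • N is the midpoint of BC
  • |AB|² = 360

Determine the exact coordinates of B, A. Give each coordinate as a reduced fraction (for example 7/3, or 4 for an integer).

B = (10, 1)
A = (4, 19)

1. B_x = 10  [B = 2·N−C = 2·(14, 3)−(18, 5)]
2. B_y = 1  [B = 2·N−C = 2·(14, 3)−(18, 5)]
   so B = (10, 1)
3. A_x = 4  [A = 2·M−B = 2·(7, 10)−(10, 1)]
4. A_y = 19  [A = 2·M−B = 2·(7, 10)−(10, 1)]
   so A = (4, 19)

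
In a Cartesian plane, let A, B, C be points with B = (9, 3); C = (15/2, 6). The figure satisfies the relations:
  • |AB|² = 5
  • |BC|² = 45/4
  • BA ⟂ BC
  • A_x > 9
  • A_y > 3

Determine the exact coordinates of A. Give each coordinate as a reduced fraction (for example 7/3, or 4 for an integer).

A = (11, 4)

1. A_x = 11  [[BA ⟂ BC ⇒ -3/2x+3y+9/2=0] ∩ [|A−(9, 3)|²=5]]
2. A_y = 4  [[BA ⟂ BC ⇒ -3/2x+3y+9/2=0] ∩ [|A−(9, 3)|²=5]]
   so A = (11, 4)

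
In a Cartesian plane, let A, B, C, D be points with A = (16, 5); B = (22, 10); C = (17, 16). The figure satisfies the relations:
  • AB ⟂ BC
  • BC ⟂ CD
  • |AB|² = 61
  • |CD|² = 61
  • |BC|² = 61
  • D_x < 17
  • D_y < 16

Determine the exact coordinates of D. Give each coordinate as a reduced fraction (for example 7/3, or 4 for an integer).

D = (11, 11)

1. D_x = 11  [[BC ⟂ CD ⇒ -5x+6y-11=0] ∩ [|D−(17, 16)|²=61]]
2. D_y = 11  [[BC ⟂ CD ⇒ -5x+6y-11=0] ∩ [|D−(17, 16)|²=61]]
   so D = (11, 11)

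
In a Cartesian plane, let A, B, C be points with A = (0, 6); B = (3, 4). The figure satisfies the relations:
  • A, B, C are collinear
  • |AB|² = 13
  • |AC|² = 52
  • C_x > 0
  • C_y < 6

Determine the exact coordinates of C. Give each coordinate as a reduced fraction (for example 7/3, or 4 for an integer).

1. C_x = 6  [[A, B, C are collinear ⇒ 2x+3y-18=0] ∩ [|C−(0, 6)|²=52]]
2. C_y = 2  [[A, B, C are collinear ⇒ 2x+3y-18=0] ∩ [|C−(0, 6)|²=52]]
   so C = (6, 2)

C = (6, 2)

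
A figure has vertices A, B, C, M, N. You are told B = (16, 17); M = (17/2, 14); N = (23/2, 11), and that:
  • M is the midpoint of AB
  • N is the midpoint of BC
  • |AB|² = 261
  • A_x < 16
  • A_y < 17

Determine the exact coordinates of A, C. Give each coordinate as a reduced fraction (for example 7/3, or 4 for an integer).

A = (1, 11)
C = (7, 5)

1. A_x = 1  [A = 2·M−B = 2·(17/2, 14)−(16, 17)]
2. A_y = 11  [A = 2·M−B = 2·(17/2, 14)−(16, 17)]
   so A = (1, 11)
3. C_x = 7  [C = 2·N−B = 2·(23/2, 11)−(16, 17)]
4. C_y = 5  [C = 2·N−B = 2·(23/2, 11)−(16, 17)]
   so C = (7, 5)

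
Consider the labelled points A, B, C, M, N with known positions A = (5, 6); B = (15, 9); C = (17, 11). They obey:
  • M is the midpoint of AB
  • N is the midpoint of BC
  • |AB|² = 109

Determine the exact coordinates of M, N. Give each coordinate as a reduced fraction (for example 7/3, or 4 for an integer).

1. M_x = 10  [2·M = A+B = (5, 6)+(15, 9)]
2. M_y = 15/2  [2·M = A+B = (5, 6)+(15, 9)]
   so M = (10, 15/2)
3. N_x = 16  [2·N = B+C = (15, 9)+(17, 11)]
4. N_y = 10  [2·N = B+C = (15, 9)+(17, 11)]
   so N = (16, 10)

M = (10, 15/2)
N = (16, 10)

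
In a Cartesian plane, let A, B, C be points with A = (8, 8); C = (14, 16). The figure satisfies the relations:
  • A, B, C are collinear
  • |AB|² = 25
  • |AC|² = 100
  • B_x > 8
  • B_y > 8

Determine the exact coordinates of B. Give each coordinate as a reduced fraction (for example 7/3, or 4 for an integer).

B = (11, 12)

1. B_x = 11  [[A, B, C are collinear ⇒ 8x-6y-16=0] ∩ [|B−(8, 8)|²=25]]
2. B_y = 12  [[A, B, C are collinear ⇒ 8x-6y-16=0] ∩ [|B−(8, 8)|²=25]]
   so B = (11, 12)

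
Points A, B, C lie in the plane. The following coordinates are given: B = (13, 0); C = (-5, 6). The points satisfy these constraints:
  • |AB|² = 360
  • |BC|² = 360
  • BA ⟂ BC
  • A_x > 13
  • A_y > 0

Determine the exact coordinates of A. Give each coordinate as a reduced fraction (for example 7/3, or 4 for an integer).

1. A_x = 19  [[BA ⟂ BC ⇒ -18x+6y+234=0] ∩ [|A−(13, 0)|²=360]]
2. A_y = 18  [[BA ⟂ BC ⇒ -18x+6y+234=0] ∩ [|A−(13, 0)|²=360]]
   so A = (19, 18)

A = (19, 18)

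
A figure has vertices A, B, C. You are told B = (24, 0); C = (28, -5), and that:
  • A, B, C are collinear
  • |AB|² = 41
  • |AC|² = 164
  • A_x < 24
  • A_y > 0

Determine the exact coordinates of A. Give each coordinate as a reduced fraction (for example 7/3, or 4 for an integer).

1. A_x = 20  [[A, B, C are collinear ⇒ 5x+4y-120=0] ∩ [|A−(24, 0)|²=41]]
2. A_y = 5  [[A, B, C are collinear ⇒ 5x+4y-120=0] ∩ [|A−(24, 0)|²=41]]
   so A = (20, 5)

A = (20, 5)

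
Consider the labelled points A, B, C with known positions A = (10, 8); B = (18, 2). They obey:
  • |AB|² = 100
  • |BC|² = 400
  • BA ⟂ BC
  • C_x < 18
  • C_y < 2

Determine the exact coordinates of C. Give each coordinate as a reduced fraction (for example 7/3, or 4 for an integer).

C = (6, -14)

1. C_x = 6  [[BA ⟂ BC ⇒ -8x+6y+132=0] ∩ [|C−(18, 2)|²=400]]
2. C_y = -14  [[BA ⟂ BC ⇒ -8x+6y+132=0] ∩ [|C−(18, 2)|²=400]]
   so C = (6, -14)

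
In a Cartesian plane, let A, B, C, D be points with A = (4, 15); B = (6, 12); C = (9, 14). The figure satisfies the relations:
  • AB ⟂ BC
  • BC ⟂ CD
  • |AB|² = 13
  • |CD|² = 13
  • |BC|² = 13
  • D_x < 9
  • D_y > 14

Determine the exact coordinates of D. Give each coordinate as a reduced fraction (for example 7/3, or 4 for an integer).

1. D_x = 7  [[BC ⟂ CD ⇒ 3x+2y-55=0] ∩ [|D−(9, 14)|²=13]]
2. D_y = 17  [[BC ⟂ CD ⇒ 3x+2y-55=0] ∩ [|D−(9, 14)|²=13]]
   so D = (7, 17)

D = (7, 17)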